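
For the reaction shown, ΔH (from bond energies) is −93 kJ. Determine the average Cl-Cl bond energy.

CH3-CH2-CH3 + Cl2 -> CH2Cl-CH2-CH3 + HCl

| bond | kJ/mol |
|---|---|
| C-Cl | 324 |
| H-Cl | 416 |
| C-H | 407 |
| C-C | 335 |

D(Cl-Cl) ≈ 240 kJ/mol

Let D be the Cl-Cl bond energy.
Σ(broken) = 2×335 + 8×407 + 1×D = 3926 + D
Σ(formed) = 2×335 + 1×324 + 7×407 + 1×416 = 4259
ΔH = Σ(broken) − Σ(formed) = (3926 + D) − (4259) = −333 + D
Setting this equal to −93 kJ gives D = 240 kJ/mol.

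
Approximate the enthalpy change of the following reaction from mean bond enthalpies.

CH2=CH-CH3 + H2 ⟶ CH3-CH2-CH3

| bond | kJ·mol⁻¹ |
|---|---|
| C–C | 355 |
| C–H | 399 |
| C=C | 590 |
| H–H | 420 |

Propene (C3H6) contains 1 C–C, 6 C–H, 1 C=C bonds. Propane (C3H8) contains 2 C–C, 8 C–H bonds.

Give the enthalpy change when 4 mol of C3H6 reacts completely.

Bonds broken (reactants):
  C–C: 1 × 355 = 355
  C–H: 6 × 399 = 2394
  C=C: 1 × 590 = 590
  H–H: 1 × 420 = 420
  Σ(broken) = 3759 kJ
Bonds formed (products):
  C–C: 2 × 355 = 710
  C–H: 8 × 399 = 3192
  Σ(formed) = 3902 kJ
ΔH = Σ(broken) − Σ(formed) = 3759 − 3902 = −143 kJ
For 4× the reaction as written: 4 × (−143) = −572 kJ

ΔH = −572 kJ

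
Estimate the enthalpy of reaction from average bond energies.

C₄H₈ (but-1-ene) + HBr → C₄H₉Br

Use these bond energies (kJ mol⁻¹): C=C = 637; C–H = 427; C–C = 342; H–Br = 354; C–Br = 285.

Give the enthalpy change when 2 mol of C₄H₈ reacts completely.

Bonds broken (reactants):
  C–C: 2 × 342 = 684
  C–H: 8 × 427 = 3416
  C=C: 1 × 637 = 637
  H–Br: 1 × 354 = 354
  Σ(broken) = 5091 kJ
Bonds formed (products):
  C–Br: 1 × 285 = 285
  C–C: 3 × 342 = 1026
  C–H: 9 × 427 = 3843
  Σ(formed) = 5154 kJ
ΔH = Σ(broken) − Σ(formed) = 5091 − 5154 = −63 kJ
For 2× the reaction as written: 2 × (−63) = −126 kJ

ΔH = −126 kJ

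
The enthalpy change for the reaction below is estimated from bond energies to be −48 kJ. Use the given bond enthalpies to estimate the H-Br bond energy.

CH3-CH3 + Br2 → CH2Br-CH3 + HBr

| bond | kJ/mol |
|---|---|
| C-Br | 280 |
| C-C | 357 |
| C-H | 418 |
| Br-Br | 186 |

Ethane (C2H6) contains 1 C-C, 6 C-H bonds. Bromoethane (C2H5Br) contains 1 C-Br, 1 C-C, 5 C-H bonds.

Let D be the H-Br bond energy.
Σ(broken) = 1×186 + 1×357 + 6×418 = 3051
Σ(formed) = 1×280 + 1×357 + 5×418 + 1×D = 2727 + D
ΔH = Σ(broken) − Σ(formed) = (3051) − (2727 + D) = +324 − D
Setting this equal to −48 kJ gives D = 372 kJ/mol.

D(H-Br) ≈ 372 kJ/mol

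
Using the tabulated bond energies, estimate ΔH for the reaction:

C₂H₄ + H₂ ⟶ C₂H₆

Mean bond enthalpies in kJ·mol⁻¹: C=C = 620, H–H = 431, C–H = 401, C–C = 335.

ΔH ≈ −86 kJ

Bonds broken (reactants):
  C–H: 4 × 401 = 1604
  C=C: 1 × 620 = 620
  H–H: 1 × 431 = 431
  Σ(broken) = 2655 kJ
Bonds formed (products):
  C–C: 1 × 335 = 335
  C–H: 6 × 401 = 2406
  Σ(formed) = 2741 kJ
ΔH = Σ(broken) − Σ(formed) = 2655 − 2741 = −86 kJ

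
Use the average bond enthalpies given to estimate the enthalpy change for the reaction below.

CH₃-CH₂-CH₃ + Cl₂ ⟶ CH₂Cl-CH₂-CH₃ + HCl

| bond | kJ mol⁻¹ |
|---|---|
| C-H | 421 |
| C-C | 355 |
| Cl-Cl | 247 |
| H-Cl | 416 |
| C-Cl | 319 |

ΔH ≈ −67 kJ

Bonds broken (reactants):
  C-C: 2 × 355 = 710
  C-H: 8 × 421 = 3368
  Cl-Cl: 1 × 247 = 247
  Σ(broken) = 4325 kJ
Bonds formed (products):
  C-C: 2 × 355 = 710
  C-Cl: 1 × 319 = 319
  C-H: 7 × 421 = 2947
  H-Cl: 1 × 416 = 416
  Σ(formed) = 4392 kJ
ΔH = Σ(broken) − Σ(formed) = 4325 − 4392 = −67 kJ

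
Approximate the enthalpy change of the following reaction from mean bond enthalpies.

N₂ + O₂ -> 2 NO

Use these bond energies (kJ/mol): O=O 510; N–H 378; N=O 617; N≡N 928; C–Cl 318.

ΔH ≈ +204 kJ

Bonds broken (reactants):
  N≡N: 1 × 928 = 928
  O=O: 1 × 510 = 510
  Σ(broken) = 1438 kJ
Bonds formed (products):
  N=O: 2 × 617 = 1234
  Σ(formed) = 1234 kJ
ΔH = Σ(broken) − Σ(formed) = 1438 − 1234 = +204 kJ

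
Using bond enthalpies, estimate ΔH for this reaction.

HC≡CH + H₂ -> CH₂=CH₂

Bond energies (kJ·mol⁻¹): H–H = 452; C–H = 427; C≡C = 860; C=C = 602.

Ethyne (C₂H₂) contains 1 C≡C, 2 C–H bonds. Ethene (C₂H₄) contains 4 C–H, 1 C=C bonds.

ΔH ≈ −144 kJ

Bonds broken (reactants):
  C≡C: 1 × 860 = 860
  C–H: 2 × 427 = 854
  H–H: 1 × 452 = 452
  Σ(broken) = 2166 kJ
Bonds formed (products):
  C–H: 4 × 427 = 1708
  C=C: 1 × 602 = 602
  Σ(formed) = 2310 kJ
ΔH = Σ(broken) − Σ(formed) = 2166 − 2310 = −144 kJ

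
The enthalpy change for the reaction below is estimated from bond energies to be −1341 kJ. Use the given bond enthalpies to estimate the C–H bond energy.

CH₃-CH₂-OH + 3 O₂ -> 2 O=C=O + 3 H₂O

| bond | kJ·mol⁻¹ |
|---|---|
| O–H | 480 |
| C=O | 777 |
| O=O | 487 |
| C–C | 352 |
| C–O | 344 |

Let D be the C–H bond energy.
Σ(broken) = 1×352 + 5×D + 1×344 + 1×480 + 3×487 = 2637 + 5D
Σ(formed) = 4×777 + 6×480 = 5988
ΔH = Σ(broken) − Σ(formed) = (2637 + 5D) − (5988) = −3351 + 5D
Setting this equal to −1341 kJ gives 5D = 2010, so D = 402 kJ/mol.

D(C–H) ≈ 402 kJ/mol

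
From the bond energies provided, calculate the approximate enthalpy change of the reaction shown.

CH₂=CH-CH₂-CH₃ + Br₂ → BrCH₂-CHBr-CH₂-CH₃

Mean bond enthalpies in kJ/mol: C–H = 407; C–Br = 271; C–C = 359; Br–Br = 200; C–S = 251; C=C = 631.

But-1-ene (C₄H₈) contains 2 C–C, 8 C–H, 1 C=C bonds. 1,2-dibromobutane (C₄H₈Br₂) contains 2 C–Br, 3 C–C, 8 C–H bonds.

Bonds broken (reactants):
  Br–Br: 1 × 200 = 200
  C–C: 2 × 359 = 718
  C–H: 8 × 407 = 3256
  C=C: 1 × 631 = 631
  Σ(broken) = 4805 kJ
Bonds formed (products):
  C–Br: 2 × 271 = 542
  C–C: 3 × 359 = 1077
  C–H: 8 × 407 = 3256
  Σ(formed) = 4875 kJ
ΔH = Σ(broken) − Σ(formed) = 4805 − 4875 = −70 kJ

ΔH ≈ −70 kJ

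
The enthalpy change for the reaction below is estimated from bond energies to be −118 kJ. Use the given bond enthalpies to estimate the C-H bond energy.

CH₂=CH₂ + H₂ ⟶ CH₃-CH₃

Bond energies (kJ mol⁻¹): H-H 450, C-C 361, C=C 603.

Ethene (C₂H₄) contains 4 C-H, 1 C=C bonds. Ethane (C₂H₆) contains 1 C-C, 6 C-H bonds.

Let D be the C-H bond energy.
Σ(broken) = 4×D + 1×603 + 1×450 = 1053 + 4D
Σ(formed) = 1×361 + 6×D = 361 + 6D
ΔH = Σ(broken) − Σ(formed) = (1053 + 4D) − (361 + 6D) = +692 − 2D
Setting this equal to −118 kJ gives 2D = 810, so D = 405 kJ/mol.

D(C-H) ≈ 405 kJ/mol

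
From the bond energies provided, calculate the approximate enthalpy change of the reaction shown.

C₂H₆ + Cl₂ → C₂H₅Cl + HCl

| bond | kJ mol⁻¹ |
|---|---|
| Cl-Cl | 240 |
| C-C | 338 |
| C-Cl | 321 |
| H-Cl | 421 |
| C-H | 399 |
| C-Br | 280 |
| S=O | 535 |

Bonds broken (reactants):
  C-C: 1 × 338 = 338
  C-H: 6 × 399 = 2394
  Cl-Cl: 1 × 240 = 240
  Σ(broken) = 2972 kJ
Bonds formed (products):
  C-C: 1 × 338 = 338
  C-Cl: 1 × 321 = 321
  C-H: 5 × 399 = 1995
  H-Cl: 1 × 421 = 421
  Σ(formed) = 3075 kJ
ΔH = Σ(broken) − Σ(formed) = 2972 − 3075 = −103 kJ

ΔH ≈ −103 kJ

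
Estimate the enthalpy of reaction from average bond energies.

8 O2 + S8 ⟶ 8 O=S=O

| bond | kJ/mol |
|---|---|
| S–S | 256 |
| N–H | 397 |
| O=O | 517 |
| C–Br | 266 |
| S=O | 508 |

Bonds broken (reactants):
  O=O: 8 × 517 = 4136
  S–S: 8 × 256 = 2048
  Σ(broken) = 6184 kJ
Bonds formed (products):
  S=O: 16 × 508 = 8128
  Σ(formed) = 8128 kJ
ΔH = Σ(broken) − Σ(formed) = 6184 − 8128 = −1944 kJ

ΔH ≈ −1944 kJ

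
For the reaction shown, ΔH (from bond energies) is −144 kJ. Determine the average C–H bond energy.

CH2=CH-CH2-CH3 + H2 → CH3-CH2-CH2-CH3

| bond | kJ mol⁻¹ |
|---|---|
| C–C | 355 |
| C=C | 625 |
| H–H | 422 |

Let D be the C–H bond energy.
Σ(broken) = 2×355 + 8×D + 1×625 + 1×422 = 1757 + 8D
Σ(formed) = 3×355 + 10×D = 1065 + 10D
ΔH = Σ(broken) − Σ(formed) = (1757 + 8D) − (1065 + 10D) = +692 − 2D
Setting this equal to −144 kJ gives 2D = 836, so D = 418 kJ/mol.

D(C–H) ≈ 418 kJ/mol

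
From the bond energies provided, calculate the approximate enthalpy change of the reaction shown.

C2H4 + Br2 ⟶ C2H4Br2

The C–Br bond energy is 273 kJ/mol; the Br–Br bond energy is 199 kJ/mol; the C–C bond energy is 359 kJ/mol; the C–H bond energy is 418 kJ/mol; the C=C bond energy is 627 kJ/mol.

ΔH ≈ −79 kJ

Bonds broken (reactants):
  Br–Br: 1 × 199 = 199
  C–H: 4 × 418 = 1672
  C=C: 1 × 627 = 627
  Σ(broken) = 2498 kJ
Bonds formed (products):
  C–Br: 2 × 273 = 546
  C–C: 1 × 359 = 359
  C–H: 4 × 418 = 1672
  Σ(formed) = 2577 kJ
ΔH = Σ(broken) − Σ(formed) = 2498 − 2577 = −79 kJ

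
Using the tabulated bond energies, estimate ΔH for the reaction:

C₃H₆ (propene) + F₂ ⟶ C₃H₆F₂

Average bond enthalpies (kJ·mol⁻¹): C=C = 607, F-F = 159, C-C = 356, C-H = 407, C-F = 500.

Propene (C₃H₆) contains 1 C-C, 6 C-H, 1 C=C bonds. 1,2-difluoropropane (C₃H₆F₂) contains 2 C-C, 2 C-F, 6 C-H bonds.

Bonds broken (reactants):
  C-C: 1 × 356 = 356
  C-H: 6 × 407 = 2442
  C=C: 1 × 607 = 607
  F-F: 1 × 159 = 159
  Σ(broken) = 3564 kJ
Bonds formed (products):
  C-C: 2 × 356 = 712
  C-F: 2 × 500 = 1000
  C-H: 6 × 407 = 2442
  Σ(formed) = 4154 kJ
ΔH = Σ(broken) − Σ(formed) = 3564 − 4154 = −590 kJ

ΔH ≈ −590 kJ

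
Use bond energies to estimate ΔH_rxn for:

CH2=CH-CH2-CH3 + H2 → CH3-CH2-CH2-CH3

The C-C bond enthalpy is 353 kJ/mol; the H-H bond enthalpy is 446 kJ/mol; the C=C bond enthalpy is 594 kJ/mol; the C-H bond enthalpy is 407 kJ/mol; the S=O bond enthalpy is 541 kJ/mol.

ΔH ≈ −127 kJ

Bonds broken (reactants):
  C-C: 2 × 353 = 706
  C-H: 8 × 407 = 3256
  C=C: 1 × 594 = 594
  H-H: 1 × 446 = 446
  Σ(broken) = 5002 kJ
Bonds formed (products):
  C-C: 3 × 353 = 1059
  C-H: 10 × 407 = 4070
  Σ(formed) = 5129 kJ
ΔH = Σ(broken) − Σ(formed) = 5002 − 5129 = −127 kJ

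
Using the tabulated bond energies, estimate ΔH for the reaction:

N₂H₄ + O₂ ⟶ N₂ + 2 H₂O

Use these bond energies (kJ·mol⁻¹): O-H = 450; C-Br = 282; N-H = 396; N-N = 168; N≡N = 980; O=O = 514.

ΔH ≈ −514 kJ

Bonds broken (reactants):
  N-H: 4 × 396 = 1584
  N-N: 1 × 168 = 168
  O=O: 1 × 514 = 514
  Σ(broken) = 2266 kJ
Bonds formed (products):
  N≡N: 1 × 980 = 980
  O-H: 4 × 450 = 1800
  Σ(formed) = 2780 kJ
ΔH = Σ(broken) − Σ(formed) = 2266 − 2780 = −514 kJ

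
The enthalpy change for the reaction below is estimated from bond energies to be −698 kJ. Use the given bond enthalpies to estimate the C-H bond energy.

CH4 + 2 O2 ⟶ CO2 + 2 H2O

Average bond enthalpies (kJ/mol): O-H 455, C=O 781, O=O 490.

D(C-H) ≈ 426 kJ/mol

Let D be the C-H bond energy.
Σ(broken) = 4×D + 2×490 = 980 + 4D
Σ(formed) = 2×781 + 4×455 = 3382
ΔH = Σ(broken) − Σ(formed) = (980 + 4D) − (3382) = −2402 + 4D
Setting this equal to −698 kJ gives 4D = 1704, so D = 426 kJ/mol.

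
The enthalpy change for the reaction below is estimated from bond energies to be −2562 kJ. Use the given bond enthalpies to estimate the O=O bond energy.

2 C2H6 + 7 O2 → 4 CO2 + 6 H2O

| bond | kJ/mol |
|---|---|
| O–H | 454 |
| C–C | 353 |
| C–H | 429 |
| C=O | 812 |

D(O=O) ≈ 504 kJ/mol

Let D be the O=O bond energy.
Σ(broken) = 2×353 + 12×429 + 7×D = 5854 + 7D
Σ(formed) = 8×812 + 12×454 = 11944
ΔH = Σ(broken) − Σ(formed) = (5854 + 7D) − (11944) = −6090 + 7D
Setting this equal to −2562 kJ gives 7D = 3528, so D = 504 kJ/mol.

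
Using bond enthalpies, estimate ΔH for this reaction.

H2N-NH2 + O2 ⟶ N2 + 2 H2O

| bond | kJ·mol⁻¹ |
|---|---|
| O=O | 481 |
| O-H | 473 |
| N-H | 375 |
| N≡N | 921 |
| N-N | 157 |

ΔH ≈ −675 kJ

Bonds broken (reactants):
  N-H: 4 × 375 = 1500
  N-N: 1 × 157 = 157
  O=O: 1 × 481 = 481
  Σ(broken) = 2138 kJ
Bonds formed (products):
  N≡N: 1 × 921 = 921
  O-H: 4 × 473 = 1892
  Σ(formed) = 2813 kJ
ΔH = Σ(broken) − Σ(formed) = 2138 − 2813 = −675 kJ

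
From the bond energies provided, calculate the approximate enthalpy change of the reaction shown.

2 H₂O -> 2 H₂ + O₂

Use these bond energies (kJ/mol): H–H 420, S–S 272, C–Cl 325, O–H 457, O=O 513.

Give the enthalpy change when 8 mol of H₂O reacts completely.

Bonds broken (reactants):
  O–H: 4 × 457 = 1828
  Σ(broken) = 1828 kJ
Bonds formed (products):
  H–H: 2 × 420 = 840
  O=O: 1 × 513 = 513
  Σ(formed) = 1353 kJ
ΔH = Σ(broken) − Σ(formed) = 1828 − 1353 = +475 kJ
For 4× the reaction as written: 4 × (+475) = +1900 kJ

ΔH = +1900 kJ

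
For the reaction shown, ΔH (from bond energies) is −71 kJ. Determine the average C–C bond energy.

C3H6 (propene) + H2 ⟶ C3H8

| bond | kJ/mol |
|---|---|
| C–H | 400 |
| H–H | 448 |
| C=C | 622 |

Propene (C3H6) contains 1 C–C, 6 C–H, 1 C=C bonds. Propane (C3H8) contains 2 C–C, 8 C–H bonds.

Let D be the C–C bond energy.
Σ(broken) = 1×D + 6×400 + 1×622 + 1×448 = 3470 + D
Σ(formed) = 2×D + 8×400 = 3200 + 2D
ΔH = Σ(broken) − Σ(formed) = (3470 + D) − (3200 + 2D) = +270 − D
Setting this equal to −71 kJ gives D = 341 kJ/mol.

D(C–C) ≈ 341 kJ/mol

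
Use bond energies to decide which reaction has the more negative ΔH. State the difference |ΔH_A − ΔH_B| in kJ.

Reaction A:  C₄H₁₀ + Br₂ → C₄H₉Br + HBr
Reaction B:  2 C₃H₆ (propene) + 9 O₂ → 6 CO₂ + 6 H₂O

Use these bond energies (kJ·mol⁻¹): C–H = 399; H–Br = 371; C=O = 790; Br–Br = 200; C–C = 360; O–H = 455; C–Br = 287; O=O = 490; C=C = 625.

Reaction B, by 3713 kJ

Reaction A:
  Bonds broken (reactants):
    Br–Br: 1 × 200 = 200
    C–C: 3 × 360 = 1080
    C–H: 10 × 399 = 3990
    Σ(broken) = 5270 kJ
  Bonds formed (products):
    C–Br: 1 × 287 = 287
    C–C: 3 × 360 = 1080
    C–H: 9 × 399 = 3591
    H–Br: 1 × 371 = 371
    Σ(formed) = 5329 kJ
  ΔH_A = 5270 − 5329 = −59 kJ
Reaction B:
  Bonds broken (reactants):
    C–C: 2 × 360 = 720
    C–H: 12 × 399 = 4788
    C=C: 2 × 625 = 1250
    O=O: 9 × 490 = 4410
    Σ(broken) = 11168 kJ
  Bonds formed (products):
    C=O: 12 × 790 = 9480
    O–H: 12 × 455 = 5460
    Σ(formed) = 14940 kJ
  ΔH_B = 11168 − 14940 = −3772 kJ
ΔH_A − ΔH_B = +3713 kJ, so reaction B has the more negative ΔH; |ΔH_A − ΔH_B| = 3713 kJ.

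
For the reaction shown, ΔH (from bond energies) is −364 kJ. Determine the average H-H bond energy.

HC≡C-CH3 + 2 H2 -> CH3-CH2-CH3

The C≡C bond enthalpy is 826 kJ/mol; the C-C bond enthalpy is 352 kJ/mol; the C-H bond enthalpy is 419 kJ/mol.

Let D be the H-H bond energy.
Σ(broken) = 1×826 + 1×352 + 4×419 + 2×D = 2854 + 2D
Σ(formed) = 2×352 + 8×419 = 4056
ΔH = Σ(broken) − Σ(formed) = (2854 + 2D) − (4056) = −1202 + 2D
Setting this equal to −364 kJ gives 2D = 838, so D = 419 kJ/mol.

D(H-H) ≈ 419 kJ/mol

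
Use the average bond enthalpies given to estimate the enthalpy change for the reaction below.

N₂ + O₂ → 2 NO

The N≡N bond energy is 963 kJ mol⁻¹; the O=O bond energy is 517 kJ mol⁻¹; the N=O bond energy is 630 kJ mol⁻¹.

ΔH ≈ +220 kJ

Bonds broken (reactants):
  N≡N: 1 × 963 = 963
  O=O: 1 × 517 = 517
  Σ(broken) = 1480 kJ
Bonds formed (products):
  N=O: 2 × 630 = 1260
  Σ(formed) = 1260 kJ
ΔH = Σ(broken) − Σ(formed) = 1480 − 1260 = +220 kJ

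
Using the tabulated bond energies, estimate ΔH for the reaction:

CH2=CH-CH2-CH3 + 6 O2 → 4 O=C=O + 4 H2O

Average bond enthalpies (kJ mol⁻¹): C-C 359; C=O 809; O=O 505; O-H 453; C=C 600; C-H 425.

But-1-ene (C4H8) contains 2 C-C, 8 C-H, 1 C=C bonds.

ΔH ≈ −2348 kJ

Bonds broken (reactants):
  C-C: 2 × 359 = 718
  C-H: 8 × 425 = 3400
  C=C: 1 × 600 = 600
  O=O: 6 × 505 = 3030
  Σ(broken) = 7748 kJ
Bonds formed (products):
  C=O: 8 × 809 = 6472
  O-H: 8 × 453 = 3624
  Σ(formed) = 10096 kJ
ΔH = Σ(broken) − Σ(formed) = 7748 − 10096 = −2348 kJ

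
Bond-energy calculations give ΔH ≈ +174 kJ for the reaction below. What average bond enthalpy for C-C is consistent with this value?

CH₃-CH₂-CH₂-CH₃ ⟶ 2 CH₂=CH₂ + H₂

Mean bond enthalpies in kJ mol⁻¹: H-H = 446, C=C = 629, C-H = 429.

D(C-C) ≈ 340 kJ/mol

Let D be the C-C bond energy.
Σ(broken) = 3×D + 10×429 = 4290 + 3D
Σ(formed) = 8×429 + 2×629 + 1×446 = 5136
ΔH = Σ(broken) − Σ(formed) = (4290 + 3D) − (5136) = −846 + 3D
Setting this equal to +174 kJ gives 3D = 1020, so D = 340 kJ/mol.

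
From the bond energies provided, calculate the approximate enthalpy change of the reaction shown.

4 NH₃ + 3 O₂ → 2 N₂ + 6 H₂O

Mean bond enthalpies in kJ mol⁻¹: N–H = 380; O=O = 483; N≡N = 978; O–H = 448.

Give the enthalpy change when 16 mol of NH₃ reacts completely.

ΔH = −5292 kJ

Bonds broken (reactants):
  N–H: 12 × 380 = 4560
  O=O: 3 × 483 = 1449
  Σ(broken) = 6009 kJ
Bonds formed (products):
  N≡N: 2 × 978 = 1956
  O–H: 12 × 448 = 5376
  Σ(formed) = 7332 kJ
ΔH = Σ(broken) − Σ(formed) = 6009 − 7332 = −1323 kJ
For 4× the reaction as written: 4 × (−1323) = −5292 kJ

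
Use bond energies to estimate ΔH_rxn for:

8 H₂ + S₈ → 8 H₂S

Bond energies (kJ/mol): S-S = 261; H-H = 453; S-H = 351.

ΔH ≈ +96 kJ

Bonds broken (reactants):
  H-H: 8 × 453 = 3624
  S-S: 8 × 261 = 2088
  Σ(broken) = 5712 kJ
Bonds formed (products):
  S-H: 16 × 351 = 5616
  Σ(formed) = 5616 kJ
ΔH = Σ(broken) − Σ(formed) = 5712 − 5616 = +96 kJ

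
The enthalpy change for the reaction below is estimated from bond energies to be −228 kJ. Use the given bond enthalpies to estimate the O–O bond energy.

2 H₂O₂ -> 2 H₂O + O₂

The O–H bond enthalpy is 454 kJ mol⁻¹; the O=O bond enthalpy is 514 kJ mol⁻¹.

D(O–O) ≈ 143 kJ/mol

Let D be the O–O bond energy.
Σ(broken) = 4×454 + 2×D = 1816 + 2D
Σ(formed) = 4×454 + 1×514 = 2330
ΔH = Σ(broken) − Σ(formed) = (1816 + 2D) − (2330) = −514 + 2D
Setting this equal to −228 kJ gives 2D = 286, so D = 143 kJ/mol.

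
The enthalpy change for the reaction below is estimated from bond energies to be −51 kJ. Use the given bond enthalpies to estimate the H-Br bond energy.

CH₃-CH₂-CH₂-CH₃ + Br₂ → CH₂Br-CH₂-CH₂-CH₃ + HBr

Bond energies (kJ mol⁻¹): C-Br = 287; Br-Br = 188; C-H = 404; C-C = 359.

D(H-Br) ≈ 356 kJ/mol

Let D be the H-Br bond energy.
Σ(broken) = 1×188 + 3×359 + 10×404 = 5305
Σ(formed) = 1×287 + 3×359 + 9×404 + 1×D = 5000 + D
ΔH = Σ(broken) − Σ(formed) = (5305) − (5000 + D) = +305 − D
Setting this equal to −51 kJ gives D = 356 kJ/mol.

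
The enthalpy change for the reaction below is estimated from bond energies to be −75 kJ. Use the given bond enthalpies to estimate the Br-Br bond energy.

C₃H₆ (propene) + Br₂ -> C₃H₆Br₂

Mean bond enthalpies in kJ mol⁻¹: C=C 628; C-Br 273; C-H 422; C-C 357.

D(Br-Br) ≈ 200 kJ/mol

Let D be the Br-Br bond energy.
Σ(broken) = 1×D + 1×357 + 6×422 + 1×628 = 3517 + D
Σ(formed) = 2×273 + 2×357 + 6×422 = 3792
ΔH = Σ(broken) − Σ(formed) = (3517 + D) − (3792) = −275 + D
Setting this equal to −75 kJ gives D = 200 kJ/mol.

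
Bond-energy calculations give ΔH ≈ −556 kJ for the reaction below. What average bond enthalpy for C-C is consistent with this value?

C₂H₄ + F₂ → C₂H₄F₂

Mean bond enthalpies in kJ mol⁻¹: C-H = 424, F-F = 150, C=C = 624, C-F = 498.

D(C-C) ≈ 334 kJ/mol

Let D be the C-C bond energy.
Σ(broken) = 4×424 + 1×624 + 1×150 = 2470
Σ(formed) = 1×D + 2×498 + 4×424 = 2692 + D
ΔH = Σ(broken) − Σ(formed) = (2470) − (2692 + D) = −222 − D
Setting this equal to −556 kJ gives D = 334 kJ/mol.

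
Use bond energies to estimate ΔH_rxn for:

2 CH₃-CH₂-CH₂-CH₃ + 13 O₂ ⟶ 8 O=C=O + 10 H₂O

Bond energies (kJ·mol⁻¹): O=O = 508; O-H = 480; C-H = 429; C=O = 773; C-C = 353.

ΔH ≈ −4666 kJ

Bonds broken (reactants):
  C-C: 6 × 353 = 2118
  C-H: 20 × 429 = 8580
  O=O: 13 × 508 = 6604
  Σ(broken) = 17302 kJ
Bonds formed (products):
  C=O: 16 × 773 = 12368
  O-H: 20 × 480 = 9600
  Σ(formed) = 21968 kJ
ΔH = Σ(broken) − Σ(formed) = 17302 − 21968 = −4666 kJ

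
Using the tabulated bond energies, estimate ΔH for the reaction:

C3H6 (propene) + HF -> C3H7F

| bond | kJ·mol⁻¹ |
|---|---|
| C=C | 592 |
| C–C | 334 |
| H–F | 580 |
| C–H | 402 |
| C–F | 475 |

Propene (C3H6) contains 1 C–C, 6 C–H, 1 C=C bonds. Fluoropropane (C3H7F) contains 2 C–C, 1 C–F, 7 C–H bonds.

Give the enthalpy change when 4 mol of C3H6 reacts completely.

Bonds broken (reactants):
  C–C: 1 × 334 = 334
  C–H: 6 × 402 = 2412
  C=C: 1 × 592 = 592
  H–F: 1 × 580 = 580
  Σ(broken) = 3918 kJ
Bonds formed (products):
  C–C: 2 × 334 = 668
  C–F: 1 × 475 = 475
  C–H: 7 × 402 = 2814
  Σ(formed) = 3957 kJ
ΔH = Σ(broken) − Σ(formed) = 3918 − 3957 = −39 kJ
For 4× the reaction as written: 4 × (−39) = −156 kJ

ΔH = −156 kJ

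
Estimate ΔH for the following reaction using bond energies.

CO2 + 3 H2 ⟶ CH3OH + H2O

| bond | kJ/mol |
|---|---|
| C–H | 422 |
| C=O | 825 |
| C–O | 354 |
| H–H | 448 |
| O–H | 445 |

Bonds broken (reactants):
  C=O: 2 × 825 = 1650
  H–H: 3 × 448 = 1344
  Σ(broken) = 2994 kJ
Bonds formed (products):
  C–H: 3 × 422 = 1266
  C–O: 1 × 354 = 354
  O–H: 3 × 445 = 1335
  Σ(formed) = 2955 kJ
ΔH = Σ(broken) − Σ(formed) = 2994 − 2955 = +39 kJ

ΔH ≈ +39 kJ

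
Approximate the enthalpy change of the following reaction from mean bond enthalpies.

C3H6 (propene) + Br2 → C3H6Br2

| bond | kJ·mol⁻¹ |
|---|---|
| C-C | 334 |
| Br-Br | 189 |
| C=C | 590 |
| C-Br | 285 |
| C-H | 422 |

Bonds broken (reactants):
  Br-Br: 1 × 189 = 189
  C-C: 1 × 334 = 334
  C-H: 6 × 422 = 2532
  C=C: 1 × 590 = 590
  Σ(broken) = 3645 kJ
Bonds formed (products):
  C-Br: 2 × 285 = 570
  C-C: 2 × 334 = 668
  C-H: 6 × 422 = 2532
  Σ(formed) = 3770 kJ
ΔH = Σ(broken) − Σ(formed) = 3645 − 3770 = −125 kJ

ΔH ≈ −125 kJ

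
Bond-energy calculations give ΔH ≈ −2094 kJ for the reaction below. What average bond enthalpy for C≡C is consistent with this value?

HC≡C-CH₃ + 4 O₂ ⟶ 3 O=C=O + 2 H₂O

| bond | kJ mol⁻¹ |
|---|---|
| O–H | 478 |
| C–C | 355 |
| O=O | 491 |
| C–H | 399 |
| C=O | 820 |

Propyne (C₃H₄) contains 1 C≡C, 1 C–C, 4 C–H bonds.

Let D be the C≡C bond energy.
Σ(broken) = 1×D + 1×355 + 4×399 + 4×491 = 3915 + D
Σ(formed) = 6×820 + 4×478 = 6832
ΔH = Σ(broken) − Σ(formed) = (3915 + D) − (6832) = −2917 + D
Setting this equal to −2094 kJ gives D = 823 kJ/mol.

D(C≡C) ≈ 823 kJ/mol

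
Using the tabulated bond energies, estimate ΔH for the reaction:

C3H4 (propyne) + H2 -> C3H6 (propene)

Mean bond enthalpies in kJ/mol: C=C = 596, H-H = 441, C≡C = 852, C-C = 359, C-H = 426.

Bonds broken (reactants):
  C≡C: 1 × 852 = 852
  C-C: 1 × 359 = 359
  C-H: 4 × 426 = 1704
  H-H: 1 × 441 = 441
  Σ(broken) = 3356 kJ
Bonds formed (products):
  C-C: 1 × 359 = 359
  C-H: 6 × 426 = 2556
  C=C: 1 × 596 = 596
  Σ(formed) = 3511 kJ
ΔH = Σ(broken) − Σ(formed) = 3356 − 3511 = −155 kJ

ΔH ≈ −155 kJ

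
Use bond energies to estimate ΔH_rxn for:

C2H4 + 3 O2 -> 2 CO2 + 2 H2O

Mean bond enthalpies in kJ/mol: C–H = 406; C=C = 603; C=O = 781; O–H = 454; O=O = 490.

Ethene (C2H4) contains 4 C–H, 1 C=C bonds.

ΔH ≈ −1243 kJ

Bonds broken (reactants):
  C–H: 4 × 406 = 1624
  C=C: 1 × 603 = 603
  O=O: 3 × 490 = 1470
  Σ(broken) = 3697 kJ
Bonds formed (products):
  C=O: 4 × 781 = 3124
  O–H: 4 × 454 = 1816
  Σ(formed) = 4940 kJ
ΔH = Σ(broken) − Σ(formed) = 3697 − 4940 = −1243 kJ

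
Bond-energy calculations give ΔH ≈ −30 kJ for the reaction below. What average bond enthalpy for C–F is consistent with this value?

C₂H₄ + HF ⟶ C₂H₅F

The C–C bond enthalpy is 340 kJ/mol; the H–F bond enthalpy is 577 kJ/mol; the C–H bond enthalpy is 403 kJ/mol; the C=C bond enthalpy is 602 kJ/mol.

D(C–F) ≈ 466 kJ/mol

Let D be the C–F bond energy.
Σ(broken) = 4×403 + 1×602 + 1×577 = 2791
Σ(formed) = 1×340 + 1×D + 5×403 = 2355 + D
ΔH = Σ(broken) − Σ(formed) = (2791) − (2355 + D) = +436 − D
Setting this equal to −30 kJ gives D = 466 kJ/mol.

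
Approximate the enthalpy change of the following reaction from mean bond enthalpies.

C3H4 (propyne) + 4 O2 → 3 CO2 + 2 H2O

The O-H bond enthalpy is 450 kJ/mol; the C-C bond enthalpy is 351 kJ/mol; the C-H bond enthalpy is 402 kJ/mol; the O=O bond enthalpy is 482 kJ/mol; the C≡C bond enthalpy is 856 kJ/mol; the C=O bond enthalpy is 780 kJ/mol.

ΔH ≈ −1737 kJ

Bonds broken (reactants):
  C≡C: 1 × 856 = 856
  C-C: 1 × 351 = 351
  C-H: 4 × 402 = 1608
  O=O: 4 × 482 = 1928
  Σ(broken) = 4743 kJ
Bonds formed (products):
  C=O: 6 × 780 = 4680
  O-H: 4 × 450 = 1800
  Σ(formed) = 6480 kJ
ΔH = Σ(broken) − Σ(formed) = 4743 − 6480 = −1737 kJ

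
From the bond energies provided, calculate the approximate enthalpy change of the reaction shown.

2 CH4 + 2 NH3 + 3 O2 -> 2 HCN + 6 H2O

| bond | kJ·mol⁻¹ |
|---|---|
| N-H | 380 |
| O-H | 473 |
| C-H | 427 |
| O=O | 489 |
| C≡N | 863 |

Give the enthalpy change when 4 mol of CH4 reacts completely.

Bonds broken (reactants):
  C-H: 8 × 427 = 3416
  N-H: 6 × 380 = 2280
  O=O: 3 × 489 = 1467
  Σ(broken) = 7163 kJ
Bonds formed (products):
  C≡N: 2 × 863 = 1726
  C-H: 2 × 427 = 854
  O-H: 12 × 473 = 5676
  Σ(formed) = 8256 kJ
ΔH = Σ(broken) − Σ(formed) = 7163 − 8256 = −1093 kJ
For 2× the reaction as written: 2 × (−1093) = −2186 kJ

ΔH = −2186 kJ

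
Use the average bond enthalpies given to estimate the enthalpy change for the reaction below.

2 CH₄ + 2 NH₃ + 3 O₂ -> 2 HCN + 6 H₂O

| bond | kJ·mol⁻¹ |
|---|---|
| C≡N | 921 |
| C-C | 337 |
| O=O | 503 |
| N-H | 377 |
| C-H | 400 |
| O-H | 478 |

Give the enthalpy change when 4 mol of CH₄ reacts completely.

Bonds broken (reactants):
  C-H: 8 × 400 = 3200
  N-H: 6 × 377 = 2262
  O=O: 3 × 503 = 1509
  Σ(broken) = 6971 kJ
Bonds formed (products):
  C≡N: 2 × 921 = 1842
  C-H: 2 × 400 = 800
  O-H: 12 × 478 = 5736
  Σ(formed) = 8378 kJ
ΔH = Σ(broken) − Σ(formed) = 6971 − 8378 = −1407 kJ
For 2× the reaction as written: 2 × (−1407) = −2814 kJ

ΔH = −2814 kJ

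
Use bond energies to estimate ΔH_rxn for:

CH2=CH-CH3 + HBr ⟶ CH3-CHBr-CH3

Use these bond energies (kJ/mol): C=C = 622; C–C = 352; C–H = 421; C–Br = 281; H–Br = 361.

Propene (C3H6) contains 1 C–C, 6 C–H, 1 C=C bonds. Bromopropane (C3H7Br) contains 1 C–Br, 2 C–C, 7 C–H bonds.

Bonds broken (reactants):
  C–C: 1 × 352 = 352
  C–H: 6 × 421 = 2526
  C=C: 1 × 622 = 622
  H–Br: 1 × 361 = 361
  Σ(broken) = 3861 kJ
Bonds formed (products):
  C–Br: 1 × 281 = 281
  C–C: 2 × 352 = 704
  C–H: 7 × 421 = 2947
  Σ(formed) = 3932 kJ
ΔH = Σ(broken) − Σ(formed) = 3861 − 3932 = −71 kJ

ΔH ≈ −71 kJ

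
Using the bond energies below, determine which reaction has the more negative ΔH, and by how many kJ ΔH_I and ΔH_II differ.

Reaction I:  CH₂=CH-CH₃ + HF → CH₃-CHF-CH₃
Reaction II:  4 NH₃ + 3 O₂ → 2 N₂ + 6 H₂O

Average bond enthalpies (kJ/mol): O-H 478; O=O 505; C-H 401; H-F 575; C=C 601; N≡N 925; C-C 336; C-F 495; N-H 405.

Reaction II, by 1155 kJ

Reaction I:
  Bonds broken (reactants):
    C-C: 1 × 336 = 336
    C-H: 6 × 401 = 2406
    C=C: 1 × 601 = 601
    H-F: 1 × 575 = 575
    Σ(broken) = 3918 kJ
  Bonds formed (products):
    C-C: 2 × 336 = 672
    C-F: 1 × 495 = 495
    C-H: 7 × 401 = 2807
    Σ(formed) = 3974 kJ
  ΔH_I = 3918 − 3974 = −56 kJ
Reaction II:
  Bonds broken (reactants):
    N-H: 12 × 405 = 4860
    O=O: 3 × 505 = 1515
    Σ(broken) = 6375 kJ
  Bonds formed (products):
    N≡N: 2 × 925 = 1850
    O-H: 12 × 478 = 5736
    Σ(formed) = 7586 kJ
  ΔH_II = 6375 − 7586 = −1211 kJ
ΔH_I − ΔH_II = +1155 kJ, so reaction II has the more negative ΔH; |ΔH_I − ΔH_II| = 1155 kJ.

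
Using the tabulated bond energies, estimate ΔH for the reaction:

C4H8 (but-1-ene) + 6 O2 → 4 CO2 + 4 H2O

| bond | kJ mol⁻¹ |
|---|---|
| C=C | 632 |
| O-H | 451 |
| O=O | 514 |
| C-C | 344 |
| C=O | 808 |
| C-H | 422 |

Bonds broken (reactants):
  C-C: 2 × 344 = 688
  C-H: 8 × 422 = 3376
  C=C: 1 × 632 = 632
  O=O: 6 × 514 = 3084
  Σ(broken) = 7780 kJ
Bonds formed (products):
  C=O: 8 × 808 = 6464
  O-H: 8 × 451 = 3608
  Σ(formed) = 10072 kJ
ΔH = Σ(broken) − Σ(formed) = 7780 − 10072 = −2292 kJ

ΔH ≈ −2292 kJ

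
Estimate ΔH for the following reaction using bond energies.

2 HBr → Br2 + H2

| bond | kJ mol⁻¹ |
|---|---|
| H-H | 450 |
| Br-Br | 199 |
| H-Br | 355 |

Bonds broken (reactants):
  H-Br: 2 × 355 = 710
  Σ(broken) = 710 kJ
Bonds formed (products):
  Br-Br: 1 × 199 = 199
  H-H: 1 × 450 = 450
  Σ(formed) = 649 kJ
ΔH = Σ(broken) − Σ(formed) = 710 − 649 = +61 kJ

ΔH ≈ +61 kJ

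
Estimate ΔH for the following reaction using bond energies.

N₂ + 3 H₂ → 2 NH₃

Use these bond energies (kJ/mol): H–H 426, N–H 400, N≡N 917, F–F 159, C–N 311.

Bonds broken (reactants):
  H–H: 3 × 426 = 1278
  N≡N: 1 × 917 = 917
  Σ(broken) = 2195 kJ
Bonds formed (products):
  N–H: 6 × 400 = 2400
  Σ(formed) = 2400 kJ
ΔH = Σ(broken) − Σ(formed) = 2195 − 2400 = −205 kJ

ΔH ≈ −205 kJ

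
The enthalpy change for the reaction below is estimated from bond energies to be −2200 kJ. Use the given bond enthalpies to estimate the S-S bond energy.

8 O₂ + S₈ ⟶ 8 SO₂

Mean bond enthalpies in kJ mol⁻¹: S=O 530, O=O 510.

D(S-S) ≈ 275 kJ/mol

Let D be the S-S bond energy.
Σ(broken) = 8×510 + 8×D = 4080 + 8D
Σ(formed) = 16×530 = 8480
ΔH = Σ(broken) − Σ(formed) = (4080 + 8D) − (8480) = −4400 + 8D
Setting this equal to −2200 kJ gives 8D = 2200, so D = 275 kJ/mol.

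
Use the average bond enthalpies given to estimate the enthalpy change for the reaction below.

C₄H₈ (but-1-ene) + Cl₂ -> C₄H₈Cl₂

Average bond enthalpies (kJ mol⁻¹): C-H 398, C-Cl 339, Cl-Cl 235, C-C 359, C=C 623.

ΔH ≈ −179 kJ

Bonds broken (reactants):
  C-C: 2 × 359 = 718
  C-H: 8 × 398 = 3184
  C=C: 1 × 623 = 623
  Cl-Cl: 1 × 235 = 235
  Σ(broken) = 4760 kJ
Bonds formed (products):
  C-C: 3 × 359 = 1077
  C-Cl: 2 × 339 = 678
  C-H: 8 × 398 = 3184
  Σ(formed) = 4939 kJ
ΔH = Σ(broken) − Σ(formed) = 4760 − 4939 = −179 kJ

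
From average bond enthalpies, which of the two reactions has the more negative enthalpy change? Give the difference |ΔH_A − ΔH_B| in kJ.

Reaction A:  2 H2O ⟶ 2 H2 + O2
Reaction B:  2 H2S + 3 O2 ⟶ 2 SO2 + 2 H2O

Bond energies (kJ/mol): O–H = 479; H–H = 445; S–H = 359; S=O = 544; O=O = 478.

Reaction A:
  Bonds broken (reactants):
    O–H: 4 × 479 = 1916
    Σ(broken) = 1916 kJ
  Bonds formed (products):
    H–H: 2 × 445 = 890
    O=O: 1 × 478 = 478
    Σ(formed) = 1368 kJ
  ΔH_A = 1916 − 1368 = +548 kJ
Reaction B:
  Bonds broken (reactants):
    O=O: 3 × 478 = 1434
    S–H: 4 × 359 = 1436
    Σ(broken) = 2870 kJ
  Bonds formed (products):
    O–H: 4 × 479 = 1916
    S=O: 4 × 544 = 2176
    Σ(formed) = 4092 kJ
  ΔH_B = 2870 − 4092 = −1222 kJ
ΔH_A − ΔH_B = +1770 kJ, so reaction B has the more negative ΔH; |ΔH_A − ΔH_B| = 1770 kJ.

Reaction B, by 1770 kJ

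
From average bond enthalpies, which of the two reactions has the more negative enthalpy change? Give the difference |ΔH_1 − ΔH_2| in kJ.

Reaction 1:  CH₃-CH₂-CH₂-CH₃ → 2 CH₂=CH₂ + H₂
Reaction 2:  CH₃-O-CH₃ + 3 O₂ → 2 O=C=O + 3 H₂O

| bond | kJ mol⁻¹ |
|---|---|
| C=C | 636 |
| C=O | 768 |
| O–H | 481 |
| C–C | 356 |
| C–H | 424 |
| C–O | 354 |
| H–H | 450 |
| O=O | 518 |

Reaction 2, by 1346 kJ

Reaction 1:
  Bonds broken (reactants):
    C–C: 3 × 356 = 1068
    C–H: 10 × 424 = 4240
    Σ(broken) = 5308 kJ
  Bonds formed (products):
    C–H: 8 × 424 = 3392
    C=C: 2 × 636 = 1272
    H–H: 1 × 450 = 450
    Σ(formed) = 5114 kJ
  ΔH_1 = 5308 − 5114 = +194 kJ
Reaction 2:
  Bonds broken (reactants):
    C–H: 6 × 424 = 2544
    C–O: 2 × 354 = 708
    O=O: 3 × 518 = 1554
    Σ(broken) = 4806 kJ
  Bonds formed (products):
    C=O: 4 × 768 = 3072
    O–H: 6 × 481 = 2886
    Σ(formed) = 5958 kJ
  ΔH_2 = 4806 − 5958 = −1152 kJ
ΔH_1 − ΔH_2 = +1346 kJ, so reaction 2 has the more negative ΔH; |ΔH_1 − ΔH_2| = 1346 kJ.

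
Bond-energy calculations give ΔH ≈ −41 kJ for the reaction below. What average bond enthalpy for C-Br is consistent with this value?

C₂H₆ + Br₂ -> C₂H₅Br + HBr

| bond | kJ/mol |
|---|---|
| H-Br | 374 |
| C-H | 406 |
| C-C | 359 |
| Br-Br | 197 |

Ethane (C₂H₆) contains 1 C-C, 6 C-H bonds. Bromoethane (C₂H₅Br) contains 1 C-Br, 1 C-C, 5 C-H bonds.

D(C-Br) ≈ 270 kJ/mol

Let D be the C-Br bond energy.
Σ(broken) = 1×197 + 1×359 + 6×406 = 2992
Σ(formed) = 1×D + 1×359 + 5×406 + 1×374 = 2763 + D
ΔH = Σ(broken) − Σ(formed) = (2992) − (2763 + D) = +229 − D
Setting this equal to −41 kJ gives D = 270 kJ/mol.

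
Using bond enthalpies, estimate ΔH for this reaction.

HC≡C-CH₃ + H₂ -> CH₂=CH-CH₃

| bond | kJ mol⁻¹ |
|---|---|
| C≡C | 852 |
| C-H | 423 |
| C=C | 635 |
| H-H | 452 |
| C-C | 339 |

Bonds broken (reactants):
  C≡C: 1 × 852 = 852
  C-C: 1 × 339 = 339
  C-H: 4 × 423 = 1692
  H-H: 1 × 452 = 452
  Σ(broken) = 3335 kJ
Bonds formed (products):
  C-C: 1 × 339 = 339
  C-H: 6 × 423 = 2538
  C=C: 1 × 635 = 635
  Σ(formed) = 3512 kJ
ΔH = Σ(broken) − Σ(formed) = 3335 − 3512 = −177 kJ

ΔH ≈ −177 kJ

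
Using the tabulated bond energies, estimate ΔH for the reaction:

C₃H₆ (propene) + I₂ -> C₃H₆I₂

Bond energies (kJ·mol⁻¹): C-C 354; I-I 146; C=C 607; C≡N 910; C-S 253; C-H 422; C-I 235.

ΔH ≈ −71 kJ

Bonds broken (reactants):
  C-C: 1 × 354 = 354
  C-H: 6 × 422 = 2532
  C=C: 1 × 607 = 607
  I-I: 1 × 146 = 146
  Σ(broken) = 3639 kJ
Bonds formed (products):
  C-C: 2 × 354 = 708
  C-H: 6 × 422 = 2532
  C-I: 2 × 235 = 470
  Σ(formed) = 3710 kJ
ΔH = Σ(broken) − Σ(formed) = 3639 − 3710 = −71 kJ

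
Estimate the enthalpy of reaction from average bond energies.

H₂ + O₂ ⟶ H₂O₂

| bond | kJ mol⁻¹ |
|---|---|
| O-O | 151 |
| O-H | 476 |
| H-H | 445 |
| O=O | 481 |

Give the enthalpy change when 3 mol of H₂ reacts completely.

Bonds broken (reactants):
  H-H: 1 × 445 = 445
  O=O: 1 × 481 = 481
  Σ(broken) = 926 kJ
Bonds formed (products):
  O-H: 2 × 476 = 952
  O-O: 1 × 151 = 151
  Σ(formed) = 1103 kJ
ΔH = Σ(broken) − Σ(formed) = 926 − 1103 = −177 kJ
For 3× the reaction as written: 3 × (−177) = −531 kJ

ΔH = −531 kJ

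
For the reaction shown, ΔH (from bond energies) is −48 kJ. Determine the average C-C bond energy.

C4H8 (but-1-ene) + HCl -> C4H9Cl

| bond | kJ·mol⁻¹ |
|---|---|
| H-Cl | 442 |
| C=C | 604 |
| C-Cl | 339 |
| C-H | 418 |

D(C-C) ≈ 337 kJ/mol

Let D be the C-C bond energy.
Σ(broken) = 2×D + 8×418 + 1×604 + 1×442 = 4390 + 2D
Σ(formed) = 3×D + 1×339 + 9×418 = 4101 + 3D
ΔH = Σ(broken) − Σ(formed) = (4390 + 2D) − (4101 + 3D) = +289 − D
Setting this equal to −48 kJ gives D = 337 kJ/mol.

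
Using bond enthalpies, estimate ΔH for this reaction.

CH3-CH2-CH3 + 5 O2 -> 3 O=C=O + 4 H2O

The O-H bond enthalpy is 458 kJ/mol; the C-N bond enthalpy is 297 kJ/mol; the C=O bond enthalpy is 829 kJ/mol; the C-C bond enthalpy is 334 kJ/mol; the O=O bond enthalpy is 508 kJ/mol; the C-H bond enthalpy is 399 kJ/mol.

Bonds broken (reactants):
  C-C: 2 × 334 = 668
  C-H: 8 × 399 = 3192
  O=O: 5 × 508 = 2540
  Σ(broken) = 6400 kJ
Bonds formed (products):
  C=O: 6 × 829 = 4974
  O-H: 8 × 458 = 3664
  Σ(formed) = 8638 kJ
ΔH = Σ(broken) − Σ(formed) = 6400 − 8638 = −2238 kJ

ΔH ≈ −2238 kJ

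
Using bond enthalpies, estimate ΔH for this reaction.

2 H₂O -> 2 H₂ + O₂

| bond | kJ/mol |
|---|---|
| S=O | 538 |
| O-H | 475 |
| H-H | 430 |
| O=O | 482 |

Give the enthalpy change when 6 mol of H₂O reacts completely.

Bonds broken (reactants):
  O-H: 4 × 475 = 1900
  Σ(broken) = 1900 kJ
Bonds formed (products):
  H-H: 2 × 430 = 860
  O=O: 1 × 482 = 482
  Σ(formed) = 1342 kJ
ΔH = Σ(broken) − Σ(formed) = 1900 − 1342 = +558 kJ
For 3× the reaction as written: 3 × (+558) = +1674 kJ

ΔH = +1674 kJ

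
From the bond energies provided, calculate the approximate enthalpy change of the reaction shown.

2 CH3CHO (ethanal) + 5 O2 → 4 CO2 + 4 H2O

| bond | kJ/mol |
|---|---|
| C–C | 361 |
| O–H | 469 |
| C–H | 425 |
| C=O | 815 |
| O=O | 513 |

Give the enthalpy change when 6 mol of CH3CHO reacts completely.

Bonds broken (reactants):
  C–C: 2 × 361 = 722
  C–H: 8 × 425 = 3400
  C=O: 2 × 815 = 1630
  O=O: 5 × 513 = 2565
  Σ(broken) = 8317 kJ
Bonds formed (products):
  C=O: 8 × 815 = 6520
  O–H: 8 × 469 = 3752
  Σ(formed) = 10272 kJ
ΔH = Σ(broken) − Σ(formed) = 8317 − 10272 = −1955 kJ
For 3× the reaction as written: 3 × (−1955) = −5865 kJ

ΔH = −5865 kJ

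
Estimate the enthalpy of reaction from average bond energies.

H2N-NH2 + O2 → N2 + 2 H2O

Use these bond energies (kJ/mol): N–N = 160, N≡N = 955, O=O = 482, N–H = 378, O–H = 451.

ΔH ≈ −605 kJ

Bonds broken (reactants):
  N–H: 4 × 378 = 1512
  N–N: 1 × 160 = 160
  O=O: 1 × 482 = 482
  Σ(broken) = 2154 kJ
Bonds formed (products):
  N≡N: 1 × 955 = 955
  O–H: 4 × 451 = 1804
  Σ(formed) = 2759 kJ
ΔH = Σ(broken) − Σ(formed) = 2154 − 2759 = −605 kJ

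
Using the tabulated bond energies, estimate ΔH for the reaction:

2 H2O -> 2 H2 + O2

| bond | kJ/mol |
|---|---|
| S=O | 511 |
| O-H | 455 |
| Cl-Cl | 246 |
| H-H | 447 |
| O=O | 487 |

Bonds broken (reactants):
  O-H: 4 × 455 = 1820
  Σ(broken) = 1820 kJ
Bonds formed (products):
  H-H: 2 × 447 = 894
  O=O: 1 × 487 = 487
  Σ(formed) = 1381 kJ
ΔH = Σ(broken) − Σ(formed) = 1820 − 1381 = +439 kJ

ΔH ≈ +439 kJ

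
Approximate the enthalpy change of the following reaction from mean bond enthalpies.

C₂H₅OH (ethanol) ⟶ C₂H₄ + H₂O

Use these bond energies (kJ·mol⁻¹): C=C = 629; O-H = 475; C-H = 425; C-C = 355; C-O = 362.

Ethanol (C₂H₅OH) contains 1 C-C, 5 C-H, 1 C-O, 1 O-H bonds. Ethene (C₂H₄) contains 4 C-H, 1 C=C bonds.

Bonds broken (reactants):
  C-C: 1 × 355 = 355
  C-H: 5 × 425 = 2125
  C-O: 1 × 362 = 362
  O-H: 1 × 475 = 475
  Σ(broken) = 3317 kJ
Bonds formed (products):
  C-H: 4 × 425 = 1700
  C=C: 1 × 629 = 629
  O-H: 2 × 475 = 950
  Σ(formed) = 3279 kJ
ΔH = Σ(broken) − Σ(formed) = 3317 − 3279 = +38 kJ

ΔH ≈ +38 kJ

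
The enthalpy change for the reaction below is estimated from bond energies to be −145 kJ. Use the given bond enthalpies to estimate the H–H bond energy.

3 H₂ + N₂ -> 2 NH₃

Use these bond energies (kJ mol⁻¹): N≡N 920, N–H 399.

D(H–H) ≈ 443 kJ/mol

Let D be the H–H bond energy.
Σ(broken) = 3×D + 1×920 = 920 + 3D
Σ(formed) = 6×399 = 2394
ΔH = Σ(broken) − Σ(formed) = (920 + 3D) − (2394) = −1474 + 3D
Setting this equal to −145 kJ gives 3D = 1329, so D = 443 kJ/mol.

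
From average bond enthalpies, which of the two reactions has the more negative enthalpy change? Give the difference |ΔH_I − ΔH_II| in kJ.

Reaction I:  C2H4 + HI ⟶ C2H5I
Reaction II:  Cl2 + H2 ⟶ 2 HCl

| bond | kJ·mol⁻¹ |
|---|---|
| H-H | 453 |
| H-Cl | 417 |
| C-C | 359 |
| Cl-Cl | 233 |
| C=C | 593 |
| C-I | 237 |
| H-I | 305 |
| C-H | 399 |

Reaction I:
  Bonds broken (reactants):
    C-H: 4 × 399 = 1596
    C=C: 1 × 593 = 593
    H-I: 1 × 305 = 305
    Σ(broken) = 2494 kJ
  Bonds formed (products):
    C-C: 1 × 359 = 359
    C-H: 5 × 399 = 1995
    C-I: 1 × 237 = 237
    Σ(formed) = 2591 kJ
  ΔH_I = 2494 − 2591 = −97 kJ
Reaction II:
  Bonds broken (reactants):
    Cl-Cl: 1 × 233 = 233
    H-H: 1 × 453 = 453
    Σ(broken) = 686 kJ
  Bonds formed (products):
    H-Cl: 2 × 417 = 834
    Σ(formed) = 834 kJ
  ΔH_II = 686 − 834 = −148 kJ
ΔH_I − ΔH_II = +51 kJ, so reaction II has the more negative ΔH; |ΔH_I − ΔH_II| = 51 kJ.

Reaction II, by 51 kJ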